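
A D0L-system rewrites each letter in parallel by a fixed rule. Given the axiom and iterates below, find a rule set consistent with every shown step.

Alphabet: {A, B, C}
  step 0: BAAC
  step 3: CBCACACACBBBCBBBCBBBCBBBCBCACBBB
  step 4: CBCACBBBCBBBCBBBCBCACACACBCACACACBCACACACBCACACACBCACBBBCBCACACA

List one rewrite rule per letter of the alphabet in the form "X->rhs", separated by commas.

A->BB, B->CA, C->CB

  step 3 ⇒ step 4: CBCACACACBBBCBBBCBBBCBBBCBCACBBB ⇒ CB·CA·CB·BB·CB·BB·CB·BB·CB·CA·CA·CA·CB·CA·CA·CA·CB·CA·CA·CA·CB·CA·CA·CA·CB·CA·CB·BB·CB·CA·CA·CA
    A ↦ BB
    B ↦ CA
    C ↦ CB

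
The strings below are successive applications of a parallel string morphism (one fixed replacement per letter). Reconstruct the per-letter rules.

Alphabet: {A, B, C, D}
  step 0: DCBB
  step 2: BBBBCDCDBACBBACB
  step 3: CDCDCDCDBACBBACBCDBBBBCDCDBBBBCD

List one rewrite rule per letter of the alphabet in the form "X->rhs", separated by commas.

A->BBB, B->CD, C->B, D->ACB

  step 2 ⇒ step 3: BBBBCDCDBACBBACB ⇒ CD·CD·CD·CD·B·ACB·B·ACB·CD·BBB·B·CD·CD·BBB·B·CD
    A ↦ BBB
    B ↦ CD
    C ↦ B
    D ↦ ACB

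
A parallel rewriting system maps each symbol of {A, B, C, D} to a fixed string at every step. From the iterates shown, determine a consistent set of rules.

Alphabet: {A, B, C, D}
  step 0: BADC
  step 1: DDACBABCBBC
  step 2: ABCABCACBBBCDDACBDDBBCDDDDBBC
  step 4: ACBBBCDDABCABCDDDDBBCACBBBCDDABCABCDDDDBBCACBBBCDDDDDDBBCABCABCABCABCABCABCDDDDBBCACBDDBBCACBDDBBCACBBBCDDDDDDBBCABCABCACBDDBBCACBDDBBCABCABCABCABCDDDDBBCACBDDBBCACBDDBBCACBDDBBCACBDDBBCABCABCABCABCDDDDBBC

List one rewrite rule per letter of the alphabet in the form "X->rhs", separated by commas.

A->ACB, B->DD, C->BBC, D->ABC

  step 1 ⇒ step 2: DDACBABCBBC ⇒ ABC·ABC·ACB·BBC·DD·ACB·DD·BBC·DD·DD·BBC
    A ↦ ACB
    B ↦ DD
    C ↦ BBC
    D ↦ ABC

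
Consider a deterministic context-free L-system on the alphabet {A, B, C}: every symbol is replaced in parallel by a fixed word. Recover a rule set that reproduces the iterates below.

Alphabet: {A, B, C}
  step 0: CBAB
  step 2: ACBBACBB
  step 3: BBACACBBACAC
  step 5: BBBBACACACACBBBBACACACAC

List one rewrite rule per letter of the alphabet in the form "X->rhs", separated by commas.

A->B, B->AC, C->B

  step 2 ⇒ step 3: ACBBACBB ⇒ B·B·AC·AC·B·B·AC·AC
    A ↦ B
    B ↦ AC
    C ↦ B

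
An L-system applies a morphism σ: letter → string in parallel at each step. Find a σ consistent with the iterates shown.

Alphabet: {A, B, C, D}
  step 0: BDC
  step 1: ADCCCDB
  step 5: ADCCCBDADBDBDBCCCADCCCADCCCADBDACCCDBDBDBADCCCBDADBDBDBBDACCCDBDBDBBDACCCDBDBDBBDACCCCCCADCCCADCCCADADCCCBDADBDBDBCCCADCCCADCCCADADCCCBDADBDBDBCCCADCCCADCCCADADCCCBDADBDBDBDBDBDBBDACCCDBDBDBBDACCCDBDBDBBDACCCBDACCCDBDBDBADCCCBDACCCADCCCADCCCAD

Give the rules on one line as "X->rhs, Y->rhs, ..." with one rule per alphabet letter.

A->BDA, B->AD, C->DB, D->CCC

  step 0 ⇒ step 1: BDC ⇒ AD·CCC·DB
    B ↦ AD
    C ↦ DB
    D ↦ CCC
    A ↦ BDA  (constrained at step 1)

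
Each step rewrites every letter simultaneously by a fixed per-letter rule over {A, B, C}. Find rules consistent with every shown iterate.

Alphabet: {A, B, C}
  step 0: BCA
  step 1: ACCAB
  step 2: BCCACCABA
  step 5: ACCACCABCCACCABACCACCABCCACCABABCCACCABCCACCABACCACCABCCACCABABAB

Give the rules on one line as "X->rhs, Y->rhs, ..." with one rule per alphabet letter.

A->B, B->A, C->CCA

  step 1 ⇒ step 2: ACCAB ⇒ B·CCA·CCA·B·A
    A ↦ B
    B ↦ A
    C ↦ CCA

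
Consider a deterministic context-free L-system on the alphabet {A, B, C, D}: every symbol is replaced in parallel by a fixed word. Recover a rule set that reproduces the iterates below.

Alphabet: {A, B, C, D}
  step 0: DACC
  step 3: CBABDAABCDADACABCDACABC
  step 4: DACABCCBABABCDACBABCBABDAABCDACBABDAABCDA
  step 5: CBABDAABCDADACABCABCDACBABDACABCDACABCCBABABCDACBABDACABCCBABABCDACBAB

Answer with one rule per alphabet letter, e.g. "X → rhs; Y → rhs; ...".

A->AB, B->C, C->DA, D->CB

  step 4 ⇒ step 5: DACABCCBABABCDACBABCBABDAABCDACBABDAABCDA ⇒ CB·AB·DA·AB·C·DA·DA·C·AB·C·AB·C·DA·CB·AB·DA·C·AB·C·DA·C·AB·C·CB·AB·AB·C·DA·CB·AB·DA·C·AB·C·CB·AB·AB·C·DA·CB·AB
    A ↦ AB
    B ↦ C
    C ↦ DA
    D ↦ CB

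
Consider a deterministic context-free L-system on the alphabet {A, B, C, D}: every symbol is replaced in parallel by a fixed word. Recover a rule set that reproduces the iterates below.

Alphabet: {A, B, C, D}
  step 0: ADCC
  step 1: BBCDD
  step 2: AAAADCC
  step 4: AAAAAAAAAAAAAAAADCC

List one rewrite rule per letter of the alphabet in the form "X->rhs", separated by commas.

  step 1 ⇒ step 2: BBCDD ⇒ AA·AA·D·C·C
    B ↦ AA
    C ↦ D
    D ↦ C
  step 0 ⇒ step 1: ADCC ⇒ BB·C·D·D
    A ↦ BB

A->BB, B->AA, C->D, D->C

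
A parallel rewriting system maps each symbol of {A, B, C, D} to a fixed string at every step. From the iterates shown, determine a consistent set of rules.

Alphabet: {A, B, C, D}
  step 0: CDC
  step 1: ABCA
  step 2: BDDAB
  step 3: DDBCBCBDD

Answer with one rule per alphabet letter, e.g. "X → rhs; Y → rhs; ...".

  step 2 ⇒ step 3: BDDAB ⇒ DD·BC·BC·B·DD
    A ↦ B
    B ↦ DD
    D ↦ BC
  step 0 ⇒ step 1: CDC ⇒ A·BC·A
    C ↦ A

A->B, B->DD, C->A, D->BC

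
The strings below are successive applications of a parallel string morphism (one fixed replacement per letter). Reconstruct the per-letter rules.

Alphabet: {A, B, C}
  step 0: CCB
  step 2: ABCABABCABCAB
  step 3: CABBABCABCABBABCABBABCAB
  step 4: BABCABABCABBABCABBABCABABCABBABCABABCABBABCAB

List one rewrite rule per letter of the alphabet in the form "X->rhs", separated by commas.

  step 3 ⇒ step 4: CABBABCABCABBABCABBABCAB ⇒ BAB·C·AB·AB·C·AB·BAB·C·AB·BAB·C·AB·AB·C·AB·BAB·C·AB·AB·C·AB·BAB·C·AB
    A ↦ C
    B ↦ AB
    C ↦ BAB

A->C, B->AB, C->BAB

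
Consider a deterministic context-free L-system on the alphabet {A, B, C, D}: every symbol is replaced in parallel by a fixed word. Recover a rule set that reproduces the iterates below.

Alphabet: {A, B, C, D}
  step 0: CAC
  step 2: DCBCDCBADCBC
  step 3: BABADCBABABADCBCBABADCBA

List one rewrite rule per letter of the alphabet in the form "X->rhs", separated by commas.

A->BC, B->DC, C->BA, D->BA

  step 2 ⇒ step 3: DCBCDCBADCBC ⇒ BA·BA·DC·BA·BA·BA·DC·BC·BA·BA·DC·BA
    A ↦ BC
    B ↦ DC
    C ↦ BA
    D ↦ BA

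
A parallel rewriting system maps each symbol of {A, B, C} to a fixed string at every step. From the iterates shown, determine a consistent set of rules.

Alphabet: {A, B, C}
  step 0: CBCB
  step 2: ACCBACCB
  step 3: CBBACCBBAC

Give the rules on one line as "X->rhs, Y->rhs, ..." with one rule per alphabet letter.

  step 2 ⇒ step 3: ACCBACCB ⇒ C·B·B·AC·C·B·B·AC
    A ↦ C
    B ↦ AC
    C ↦ B

A->C, B->AC, C->B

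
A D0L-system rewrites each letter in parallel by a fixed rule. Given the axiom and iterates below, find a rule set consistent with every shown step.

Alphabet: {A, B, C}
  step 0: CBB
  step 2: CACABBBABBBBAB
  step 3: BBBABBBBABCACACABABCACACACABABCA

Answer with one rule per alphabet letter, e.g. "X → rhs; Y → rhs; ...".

A->BAB, B->CA, C->BB

  step 2 ⇒ step 3: CACABBBABBBBAB ⇒ BB·BAB·BB·BAB·CA·CA·CA·BAB·CA·CA·CA·CA·BAB·CA
    A ↦ BAB
    B ↦ CA
    C ↦ BB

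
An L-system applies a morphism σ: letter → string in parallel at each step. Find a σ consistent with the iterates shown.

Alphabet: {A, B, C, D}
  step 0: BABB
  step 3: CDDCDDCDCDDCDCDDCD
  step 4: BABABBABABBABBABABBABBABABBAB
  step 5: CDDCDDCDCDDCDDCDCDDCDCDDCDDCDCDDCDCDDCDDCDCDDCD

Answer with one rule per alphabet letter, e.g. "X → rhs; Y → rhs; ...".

A->D, B->CD, C->B, D->AB

  step 4 ⇒ step 5: BABABBABABBABBABABBABBABABBAB ⇒ CD·D·CD·D·CD·CD·D·CD·D·CD·CD·D·CD·CD·D·CD·D·CD·CD·D·CD·CD·D·CD·D·CD·CD·D·CD
    A ↦ D
    B ↦ CD
  step 3 ⇒ step 4: CDDCDDCDCDDCDCDDCD ⇒ B·AB·AB·B·AB·AB·B·AB·B·AB·AB·B·AB·B·AB·AB·B·AB
    C ↦ B
  step 3 ⇒ step 4: CDDCDDCDCDDCDCDDCD ⇒ B·AB·AB·B·AB·AB·B·AB·B·AB·AB·B·AB·B·AB·AB·B·AB
    D ↦ AB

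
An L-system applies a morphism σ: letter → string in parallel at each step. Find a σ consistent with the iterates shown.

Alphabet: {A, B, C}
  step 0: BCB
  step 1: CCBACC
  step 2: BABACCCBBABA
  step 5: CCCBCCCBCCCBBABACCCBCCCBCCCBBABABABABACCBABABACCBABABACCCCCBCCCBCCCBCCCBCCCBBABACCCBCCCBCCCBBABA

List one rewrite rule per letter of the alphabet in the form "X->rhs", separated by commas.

  step 1 ⇒ step 2: CCBACC ⇒ BA·BA·CC·CB·BA·BA
    A ↦ CB
    B ↦ CC
    C ↦ BA

A->CB, B->CC, C->BA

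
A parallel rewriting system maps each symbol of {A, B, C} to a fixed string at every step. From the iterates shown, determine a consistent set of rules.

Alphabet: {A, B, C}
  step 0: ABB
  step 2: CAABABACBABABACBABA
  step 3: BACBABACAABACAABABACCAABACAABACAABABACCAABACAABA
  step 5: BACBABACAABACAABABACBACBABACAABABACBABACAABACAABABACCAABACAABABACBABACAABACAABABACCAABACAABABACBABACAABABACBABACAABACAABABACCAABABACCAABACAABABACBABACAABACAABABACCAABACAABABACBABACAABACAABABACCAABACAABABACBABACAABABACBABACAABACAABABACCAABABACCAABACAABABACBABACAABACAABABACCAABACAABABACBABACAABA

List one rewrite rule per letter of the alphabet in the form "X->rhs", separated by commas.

  step 2 ⇒ step 3: CAABABACBABABACBABA ⇒ BAC·BA·BA·CAA·BA·CAA·BA·BAC·CAA·BA·CAA·BA·CAA·BA·BAC·CAA·BA·CAA·BA
    A ↦ BA
    B ↦ CAA
    C ↦ BAC

A->BA, B->CAA, C->BAC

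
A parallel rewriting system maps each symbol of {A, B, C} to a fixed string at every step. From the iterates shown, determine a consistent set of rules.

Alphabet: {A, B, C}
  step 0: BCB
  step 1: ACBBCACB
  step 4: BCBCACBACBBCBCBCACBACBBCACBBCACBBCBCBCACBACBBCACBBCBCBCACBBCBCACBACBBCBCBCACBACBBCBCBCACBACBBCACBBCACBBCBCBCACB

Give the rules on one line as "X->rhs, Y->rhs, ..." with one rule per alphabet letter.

  step 0 ⇒ step 1: BCB ⇒ ACB·BC·ACB
    B ↦ ACB
    C ↦ BC
    A ↦ BC  (constrained at step 1)

A->BC, B->ACB, C->BC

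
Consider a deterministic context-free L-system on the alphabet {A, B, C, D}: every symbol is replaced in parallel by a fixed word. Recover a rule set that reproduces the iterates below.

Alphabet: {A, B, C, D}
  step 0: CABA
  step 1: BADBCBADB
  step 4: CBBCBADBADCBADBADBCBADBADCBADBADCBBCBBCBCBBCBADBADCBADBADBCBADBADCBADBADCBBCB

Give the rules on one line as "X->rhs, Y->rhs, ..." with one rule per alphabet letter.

A->ADB, B->CB, C->B, D->AD

  step 0 ⇒ step 1: CABA ⇒ B·ADB·CB·ADB
    A ↦ ADB
    B ↦ CB
    C ↦ B
    D ↦ AD  (constrained at step 1)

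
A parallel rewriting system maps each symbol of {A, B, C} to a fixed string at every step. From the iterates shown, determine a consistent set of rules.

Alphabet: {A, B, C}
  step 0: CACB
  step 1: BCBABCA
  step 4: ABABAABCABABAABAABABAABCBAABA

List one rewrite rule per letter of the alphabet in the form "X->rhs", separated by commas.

  step 0 ⇒ step 1: CACB ⇒ BC·BA·BC·A
    A ↦ BA
    B ↦ A
    C ↦ BC

A->BA, B->A, C->BC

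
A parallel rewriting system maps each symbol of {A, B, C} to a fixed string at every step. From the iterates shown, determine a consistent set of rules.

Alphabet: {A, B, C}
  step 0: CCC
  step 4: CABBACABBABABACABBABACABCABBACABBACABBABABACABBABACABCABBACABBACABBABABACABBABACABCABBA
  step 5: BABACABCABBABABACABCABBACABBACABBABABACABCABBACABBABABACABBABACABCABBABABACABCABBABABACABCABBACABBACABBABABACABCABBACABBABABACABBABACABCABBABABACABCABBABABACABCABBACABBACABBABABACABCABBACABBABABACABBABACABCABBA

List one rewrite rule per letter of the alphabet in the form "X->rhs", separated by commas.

A->BA, B->CAB, C->BA

  step 4 ⇒ step 5: CABBACABBABABACABBABACABCABBACABBACABBABABACABBABACABCABBACABBACABBABABACABBABACABCABBA ⇒ BA·BA·CAB·CAB·BA·BA·BA·CAB·CAB·BA·CAB·BA·CAB·BA·BA·BA·CAB·CAB·BA·CAB·BA·BA·BA·CAB·BA·BA·CAB·CAB·BA·BA·BA·CAB·CAB·BA·BA·BA·CAB·CAB·BA·CAB·BA·CAB·BA·BA·BA·CAB·CAB·BA·CAB·BA·BA·BA·CAB·BA·BA·CAB·CAB·BA·BA·BA·CAB·CAB·BA·BA·BA·CAB·CAB·BA·CAB·BA·CAB·BA·BA·BA·CAB·CAB·BA·CAB·BA·BA·BA·CAB·BA·BA·CAB·CAB·BA
    A ↦ BA
    B ↦ CAB
    C ↦ BA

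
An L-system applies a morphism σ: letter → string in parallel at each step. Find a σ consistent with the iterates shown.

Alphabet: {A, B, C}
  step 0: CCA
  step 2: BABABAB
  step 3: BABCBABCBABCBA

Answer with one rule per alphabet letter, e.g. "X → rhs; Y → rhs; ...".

A->BC, B->BA, C->B

  step 2 ⇒ step 3: BABABAB ⇒ BA·BC·BA·BC·BA·BC·BA
    A ↦ BC
    B ↦ BA
    C ↦ B  (constrained at step 0)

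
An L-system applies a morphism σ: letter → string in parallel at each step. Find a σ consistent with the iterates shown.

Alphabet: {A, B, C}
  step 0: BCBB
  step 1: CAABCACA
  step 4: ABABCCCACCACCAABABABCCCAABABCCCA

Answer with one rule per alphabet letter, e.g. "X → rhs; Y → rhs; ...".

  step 0 ⇒ step 1: BCBB ⇒ CA·AB·CA·CA
    B ↦ CA
    C ↦ AB
    A ↦ C  (constrained at step 1)

A->C, B->CA, C->AB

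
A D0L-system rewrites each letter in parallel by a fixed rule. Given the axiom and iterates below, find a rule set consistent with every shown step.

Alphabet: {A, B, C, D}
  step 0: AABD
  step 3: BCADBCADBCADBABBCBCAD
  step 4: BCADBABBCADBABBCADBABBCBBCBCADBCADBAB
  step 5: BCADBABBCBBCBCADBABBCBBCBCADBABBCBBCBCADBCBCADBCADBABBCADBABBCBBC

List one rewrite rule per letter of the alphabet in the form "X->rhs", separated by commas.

  step 4 ⇒ step 5: BCADBABBCADBABBCADBABBCBBCBCADBCADBAB ⇒ BC·AD·B·AB·BC·B·BC·BC·AD·B·AB·BC·B·BC·BC·AD·B·AB·BC·B·BC·BC·AD·BC·BC·AD·BC·AD·B·AB·BC·AD·B·AB·BC·B·BC
    A ↦ B
    B ↦ BC
    C ↦ AD
    D ↦ AB

A->B, B->BC, C->AD, D->AB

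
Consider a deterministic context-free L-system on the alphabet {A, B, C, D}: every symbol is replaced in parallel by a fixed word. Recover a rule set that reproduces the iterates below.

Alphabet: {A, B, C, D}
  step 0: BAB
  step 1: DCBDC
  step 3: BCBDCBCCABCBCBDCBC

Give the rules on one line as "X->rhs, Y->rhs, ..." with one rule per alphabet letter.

A->B, B->DC, C->BC, D->CA

  step 0 ⇒ step 1: BAB ⇒ DC·B·DC
    A ↦ B
    B ↦ DC
    C ↦ BC  (constrained at step 1)
    D ↦ CA  (constrained at step 1)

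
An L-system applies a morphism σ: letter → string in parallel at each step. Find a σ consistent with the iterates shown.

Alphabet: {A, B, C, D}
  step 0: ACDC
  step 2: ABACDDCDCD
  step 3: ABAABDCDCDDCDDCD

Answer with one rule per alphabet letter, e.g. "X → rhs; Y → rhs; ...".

  step 2 ⇒ step 3: ABACDDCDCD ⇒ AB·A·AB·D·CD·CD·D·CD·D·CD
    A ↦ AB
    B ↦ A
    C ↦ D
    D ↦ CD

A->AB, B->A, C->D, D->CD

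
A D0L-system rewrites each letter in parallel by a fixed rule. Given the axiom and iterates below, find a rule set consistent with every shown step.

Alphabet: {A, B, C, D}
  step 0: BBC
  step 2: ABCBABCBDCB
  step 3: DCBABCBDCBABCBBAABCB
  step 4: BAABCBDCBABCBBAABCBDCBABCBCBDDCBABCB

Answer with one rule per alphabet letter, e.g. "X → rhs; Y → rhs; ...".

  step 3 ⇒ step 4: DCBABCBDCBABCBBAABCB ⇒ BA·AB·CB·D·CB·AB·CB·BA·AB·CB·D·CB·AB·CB·CB·D·D·CB·AB·CB
    A ↦ D
    B ↦ CB
    C ↦ AB
    D ↦ BA

A->D, B->CB, C->AB, D->BA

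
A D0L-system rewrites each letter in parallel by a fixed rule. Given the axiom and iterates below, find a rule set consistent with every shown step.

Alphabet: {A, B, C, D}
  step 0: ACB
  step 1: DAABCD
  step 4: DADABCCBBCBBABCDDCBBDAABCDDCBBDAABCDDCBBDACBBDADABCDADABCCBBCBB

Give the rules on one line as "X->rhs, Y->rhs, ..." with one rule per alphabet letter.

  step 0 ⇒ step 1: ACB ⇒ DA·ABC·D
    A ↦ DA
    B ↦ D
    C ↦ ABC
    D ↦ CBB  (constrained at step 1)

A->DA, B->D, C->ABC, D->CBB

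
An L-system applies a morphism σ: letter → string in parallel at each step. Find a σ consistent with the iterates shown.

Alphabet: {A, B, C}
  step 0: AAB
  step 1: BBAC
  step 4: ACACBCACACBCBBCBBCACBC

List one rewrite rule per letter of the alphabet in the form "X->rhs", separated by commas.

A->B, B->AC, C->BC

  step 0 ⇒ step 1: AAB ⇒ B·B·AC
    A ↦ B
    B ↦ AC
    C ↦ BC  (constrained at step 1)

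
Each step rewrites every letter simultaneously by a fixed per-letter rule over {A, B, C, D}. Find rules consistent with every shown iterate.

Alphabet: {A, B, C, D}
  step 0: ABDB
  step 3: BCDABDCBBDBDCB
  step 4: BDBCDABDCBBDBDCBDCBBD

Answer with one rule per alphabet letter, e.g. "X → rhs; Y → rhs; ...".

A->DA, B->BD, C->B, D->C

  step 3 ⇒ step 4: BCDABDCBBDBDCB ⇒ BD·B·C·DA·BD·C·B·BD·BD·C·BD·C·B·BD
    A ↦ DA
    B ↦ BD
    C ↦ B
    D ↦ C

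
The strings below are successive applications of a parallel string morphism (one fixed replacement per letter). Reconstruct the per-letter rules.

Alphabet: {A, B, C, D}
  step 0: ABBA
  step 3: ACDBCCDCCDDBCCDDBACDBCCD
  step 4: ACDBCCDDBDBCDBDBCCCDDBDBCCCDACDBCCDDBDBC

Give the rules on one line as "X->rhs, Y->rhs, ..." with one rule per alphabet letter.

  step 3 ⇒ step 4: ACDBCCDCCDDBCCDDBACDBCCD ⇒ AC·DB·C·CD·DB·DB·C·DB·DB·C·C·CD·DB·DB·C·C·CD·AC·DB·C·CD·DB·DB·C
    A ↦ AC
    B ↦ CD
    C ↦ DB
    D ↦ C

A->AC, B->CD, C->DB, D->C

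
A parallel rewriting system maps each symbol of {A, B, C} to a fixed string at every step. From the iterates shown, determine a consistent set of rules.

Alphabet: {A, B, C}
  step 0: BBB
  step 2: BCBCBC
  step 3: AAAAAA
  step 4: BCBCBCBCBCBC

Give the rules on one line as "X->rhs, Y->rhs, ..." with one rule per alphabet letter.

A->BC, B->A, C->A

  step 3 ⇒ step 4: AAAAAA ⇒ BC·BC·BC·BC·BC·BC
    A ↦ BC
  step 2 ⇒ step 3: BCBCBC ⇒ A·A·A·A·A·A
    B ↦ A
  step 2 ⇒ step 3: BCBCBC ⇒ A·A·A·A·A·A
    C ↦ A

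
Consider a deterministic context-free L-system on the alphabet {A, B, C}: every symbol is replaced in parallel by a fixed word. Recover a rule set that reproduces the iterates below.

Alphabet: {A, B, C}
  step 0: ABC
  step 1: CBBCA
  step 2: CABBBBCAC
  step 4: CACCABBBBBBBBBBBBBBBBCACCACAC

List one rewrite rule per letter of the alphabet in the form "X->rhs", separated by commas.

  step 1 ⇒ step 2: CBBCA ⇒ CA·BB·BB·CA·C
    A ↦ C
    B ↦ BB
    C ↦ CA

A->C, B->BB, C->CA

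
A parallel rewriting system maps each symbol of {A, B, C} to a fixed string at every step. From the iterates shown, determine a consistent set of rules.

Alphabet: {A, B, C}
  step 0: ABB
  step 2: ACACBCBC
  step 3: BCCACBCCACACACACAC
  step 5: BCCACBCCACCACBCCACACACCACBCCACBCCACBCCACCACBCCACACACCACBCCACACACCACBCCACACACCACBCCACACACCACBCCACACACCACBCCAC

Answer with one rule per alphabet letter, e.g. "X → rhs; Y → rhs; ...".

  step 2 ⇒ step 3: ACACBCBC ⇒ BC·CAC·BC·CAC·A·CAC·A·CAC
    A ↦ BC
    B ↦ A
    C ↦ CAC

A->BC, B->A, C->CAC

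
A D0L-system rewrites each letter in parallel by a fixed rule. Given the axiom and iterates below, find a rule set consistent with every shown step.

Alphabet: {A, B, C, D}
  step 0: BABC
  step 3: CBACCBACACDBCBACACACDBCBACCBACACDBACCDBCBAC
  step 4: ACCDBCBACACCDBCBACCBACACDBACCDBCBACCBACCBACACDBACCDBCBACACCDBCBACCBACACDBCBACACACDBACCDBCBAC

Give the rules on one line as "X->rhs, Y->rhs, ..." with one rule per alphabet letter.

A->CB, B->CDB, C->AC, D->A

  step 3 ⇒ step 4: CBACCBACACDBCBACACACDBCBACCBACACDBACCDBCBAC ⇒ AC·CDB·CB·AC·AC·CDB·CB·AC·CB·AC·A·CDB·AC·CDB·CB·AC·CB·AC·CB·AC·A·CDB·AC·CDB·CB·AC·AC·CDB·CB·AC·CB·AC·A·CDB·CB·AC·AC·A·CDB·AC·CDB·CB·AC
    A ↦ CB
    B ↦ CDB
    C ↦ AC
    D ↦ A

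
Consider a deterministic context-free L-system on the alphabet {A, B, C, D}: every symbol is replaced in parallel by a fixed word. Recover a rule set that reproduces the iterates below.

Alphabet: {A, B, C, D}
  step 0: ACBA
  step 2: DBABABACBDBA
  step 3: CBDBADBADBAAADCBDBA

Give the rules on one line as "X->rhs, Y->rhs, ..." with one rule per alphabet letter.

  step 2 ⇒ step 3: DBABABACBDBA ⇒ CB·D·BA·D·BA·D·BA·AA·D·CB·D·BA
    A ↦ BA
    B ↦ D
    C ↦ AA
    D ↦ CB

A->BA, B->D, C->AA, D->CB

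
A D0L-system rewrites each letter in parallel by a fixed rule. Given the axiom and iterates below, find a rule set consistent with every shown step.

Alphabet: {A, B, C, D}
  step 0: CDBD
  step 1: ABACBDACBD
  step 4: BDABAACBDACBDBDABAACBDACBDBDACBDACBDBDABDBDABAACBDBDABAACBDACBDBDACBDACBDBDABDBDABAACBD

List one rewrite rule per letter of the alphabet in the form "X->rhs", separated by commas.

A->BD, B->A, C->ABA, D->CBD

  step 0 ⇒ step 1: CDBD ⇒ ABA·CBD·A·CBD
    B ↦ A
    C ↦ ABA
    D ↦ CBD
    A ↦ BD  (constrained at step 1)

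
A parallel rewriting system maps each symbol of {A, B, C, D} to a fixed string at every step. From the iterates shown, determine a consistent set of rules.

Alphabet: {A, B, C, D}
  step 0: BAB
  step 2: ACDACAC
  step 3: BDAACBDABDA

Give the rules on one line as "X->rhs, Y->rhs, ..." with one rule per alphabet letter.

A->BD, B->D, C->A, D->AC

  step 2 ⇒ step 3: ACDACAC ⇒ BD·A·AC·BD·A·BD·A
    A ↦ BD
    C ↦ A
    D ↦ AC
    B ↦ D  (constrained at step 0)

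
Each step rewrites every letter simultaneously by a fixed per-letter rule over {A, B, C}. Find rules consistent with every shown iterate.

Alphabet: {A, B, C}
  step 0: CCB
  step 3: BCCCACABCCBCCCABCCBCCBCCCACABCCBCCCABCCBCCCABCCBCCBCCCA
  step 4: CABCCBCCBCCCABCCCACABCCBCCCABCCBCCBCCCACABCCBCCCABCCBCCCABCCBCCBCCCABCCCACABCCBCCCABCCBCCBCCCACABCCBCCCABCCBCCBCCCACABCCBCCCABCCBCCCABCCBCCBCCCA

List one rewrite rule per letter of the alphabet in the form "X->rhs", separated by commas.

A->CA, B->CA, C->BCC

  step 3 ⇒ step 4: BCCCACABCCBCCCABCCBCCBCCCACABCCBCCCABCCBCCCABCCBCCBCCCA ⇒ CA·BCC·BCC·BCC·CA·BCC·CA·CA·BCC·BCC·CA·BCC·BCC·BCC·CA·CA·BCC·BCC·CA·BCC·BCC·CA·BCC·BCC·BCC·CA·BCC·CA·CA·BCC·BCC·CA·BCC·BCC·BCC·CA·CA·BCC·BCC·CA·BCC·BCC·BCC·CA·CA·BCC·BCC·CA·BCC·BCC·CA·BCC·BCC·BCC·CA
    A ↦ CA
    B ↦ CA
    C ↦ BCC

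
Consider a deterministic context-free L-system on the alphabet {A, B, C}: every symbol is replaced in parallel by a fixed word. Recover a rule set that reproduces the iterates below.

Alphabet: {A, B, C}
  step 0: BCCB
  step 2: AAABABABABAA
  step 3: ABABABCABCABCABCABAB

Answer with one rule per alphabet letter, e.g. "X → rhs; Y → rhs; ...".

  step 2 ⇒ step 3: AAABABABABAA ⇒ AB·AB·AB·C·AB·C·AB·C·AB·C·AB·AB
    A ↦ AB
    B ↦ C
    C ↦ AA  (constrained at step 0)

A->AB, B->C, C->AA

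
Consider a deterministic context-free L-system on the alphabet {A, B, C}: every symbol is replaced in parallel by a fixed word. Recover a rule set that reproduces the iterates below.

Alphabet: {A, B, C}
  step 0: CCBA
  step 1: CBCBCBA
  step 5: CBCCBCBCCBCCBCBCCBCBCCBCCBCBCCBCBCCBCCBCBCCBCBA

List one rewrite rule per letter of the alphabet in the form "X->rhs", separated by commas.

A->BA, B->C, C->CB

  step 0 ⇒ step 1: CCBA ⇒ CB·CB·C·BA
    A ↦ BA
    B ↦ C
    C ↦ CB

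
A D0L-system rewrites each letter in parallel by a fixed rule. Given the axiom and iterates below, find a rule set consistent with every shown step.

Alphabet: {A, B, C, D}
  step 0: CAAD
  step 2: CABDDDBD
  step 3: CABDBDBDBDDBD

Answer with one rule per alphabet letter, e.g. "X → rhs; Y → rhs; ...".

  step 2 ⇒ step 3: CABDDDBD ⇒ CA·B·D·BD·BD·BD·D·BD
    A ↦ B
    B ↦ D
    C ↦ CA
    D ↦ BD

A->B, B->D, C->CA, D->BD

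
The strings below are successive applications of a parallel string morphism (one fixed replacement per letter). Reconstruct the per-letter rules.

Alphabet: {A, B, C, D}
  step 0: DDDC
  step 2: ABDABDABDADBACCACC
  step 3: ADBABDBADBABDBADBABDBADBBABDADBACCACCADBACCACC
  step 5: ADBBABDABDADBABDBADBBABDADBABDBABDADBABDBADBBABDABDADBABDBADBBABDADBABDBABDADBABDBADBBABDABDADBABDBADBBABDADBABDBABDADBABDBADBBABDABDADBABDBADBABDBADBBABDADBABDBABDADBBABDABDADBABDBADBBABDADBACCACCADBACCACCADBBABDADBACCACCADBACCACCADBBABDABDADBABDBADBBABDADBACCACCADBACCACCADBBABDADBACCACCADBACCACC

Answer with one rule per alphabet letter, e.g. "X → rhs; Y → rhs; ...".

  step 2 ⇒ step 3: ABDABDABDADBACCACC ⇒ ADB·ABD·B·ADB·ABD·B·ADB·ABD·B·ADB·B·ABD·ADB·ACC·ACC·ADB·ACC·ACC
    A ↦ ADB
    B ↦ ABD
    C ↦ ACC
    D ↦ B

A->ADB, B->ABD, C->ACC, D->B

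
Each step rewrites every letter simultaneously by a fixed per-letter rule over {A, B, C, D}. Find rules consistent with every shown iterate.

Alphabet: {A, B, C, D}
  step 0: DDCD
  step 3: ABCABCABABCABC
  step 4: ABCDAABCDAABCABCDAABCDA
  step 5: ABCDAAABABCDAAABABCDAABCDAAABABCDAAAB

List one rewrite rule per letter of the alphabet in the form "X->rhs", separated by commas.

  step 4 ⇒ step 5: ABCDAABCDAABCABCDAABCDA ⇒ AB·C·DA·A·AB·AB·C·DA·A·AB·AB·C·DA·AB·C·DA·A·AB·AB·C·DA·A·AB
    A ↦ AB
    B ↦ C
    C ↦ DA
    D ↦ A

A->AB, B->C, C->DA, D->A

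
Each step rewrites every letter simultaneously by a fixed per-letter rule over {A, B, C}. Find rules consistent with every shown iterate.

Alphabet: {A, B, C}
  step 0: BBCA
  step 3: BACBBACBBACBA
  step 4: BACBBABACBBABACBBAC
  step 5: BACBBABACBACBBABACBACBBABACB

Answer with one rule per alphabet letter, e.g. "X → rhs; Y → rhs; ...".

  step 4 ⇒ step 5: BACBBABACBBABACBBAC ⇒ BA·C·B·BA·BA·C·BA·C·B·BA·BA·C·BA·C·B·BA·BA·C·B
    A ↦ C
    B ↦ BA
    C ↦ B

A->C, B->BA, C->B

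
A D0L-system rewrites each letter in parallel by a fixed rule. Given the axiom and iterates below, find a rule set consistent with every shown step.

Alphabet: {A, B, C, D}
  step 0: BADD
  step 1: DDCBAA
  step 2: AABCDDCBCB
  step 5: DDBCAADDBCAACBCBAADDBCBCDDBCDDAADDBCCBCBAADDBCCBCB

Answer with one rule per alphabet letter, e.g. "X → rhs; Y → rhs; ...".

A->CB, B->DD, C->BC, D->A

  step 1 ⇒ step 2: DDCBAA ⇒ A·A·BC·DD·CB·CB
    A ↦ CB
    B ↦ DD
    C ↦ BC
    D ↦ A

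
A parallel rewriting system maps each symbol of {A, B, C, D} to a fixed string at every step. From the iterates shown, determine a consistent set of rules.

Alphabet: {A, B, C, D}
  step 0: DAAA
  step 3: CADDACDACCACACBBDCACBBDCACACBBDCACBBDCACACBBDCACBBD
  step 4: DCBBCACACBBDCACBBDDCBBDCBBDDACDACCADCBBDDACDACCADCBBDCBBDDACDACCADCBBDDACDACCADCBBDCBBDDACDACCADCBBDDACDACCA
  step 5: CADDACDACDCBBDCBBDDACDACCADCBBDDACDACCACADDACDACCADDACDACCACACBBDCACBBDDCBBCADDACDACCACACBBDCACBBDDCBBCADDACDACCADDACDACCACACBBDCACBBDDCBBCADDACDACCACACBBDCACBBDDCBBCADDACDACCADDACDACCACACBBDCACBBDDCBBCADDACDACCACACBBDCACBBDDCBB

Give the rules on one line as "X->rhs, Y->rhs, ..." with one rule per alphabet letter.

  step 4 ⇒ step 5: DCBBCACACBBDCACBBDDCBBDCBBDDACDACCADCBBDDACDACCADCBBDCBBDDACDACCADCBBDDACDACCADCBBDCBBDDACDACCADCBBDDACDACCA ⇒ CA·D·DAC·DAC·D·CBB·D·CBB·D·DAC·DAC·CA·D·CBB·D·DAC·DAC·CA·CA·D·DAC·DAC·CA·D·DAC·DAC·CA·CA·CBB·D·CA·CBB·D·D·CBB·CA·D·DAC·DAC·CA·CA·CBB·D·CA·CBB·D·D·CBB·CA·D·DAC·DAC·CA·D·DAC·DAC·CA·CA·CBB·D·CA·CBB·D·D·CBB·CA·D·DAC·DAC·CA·CA·CBB·D·CA·CBB·D·D·CBB·CA·D·DAC·DAC·CA·D·DAC·DAC·CA·CA·CBB·D·CA·CBB·D·D·CBB·CA·D·DAC·DAC·CA·CA·CBB·D·CA·CBB·D·D·CBB
    A ↦ CBB
    B ↦ DAC
    C ↦ D
    D ↦ CA

A->CBB, B->DAC, C->D, D->CA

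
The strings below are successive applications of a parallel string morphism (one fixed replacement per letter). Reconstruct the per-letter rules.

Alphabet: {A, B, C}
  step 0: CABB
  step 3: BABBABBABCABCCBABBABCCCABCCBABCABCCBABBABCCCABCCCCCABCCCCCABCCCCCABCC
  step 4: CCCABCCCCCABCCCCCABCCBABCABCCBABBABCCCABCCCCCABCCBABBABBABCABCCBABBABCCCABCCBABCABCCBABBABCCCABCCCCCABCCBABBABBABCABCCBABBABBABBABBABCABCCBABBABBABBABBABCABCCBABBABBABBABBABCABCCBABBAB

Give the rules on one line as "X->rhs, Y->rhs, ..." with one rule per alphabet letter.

A->CAB, B->CC, C->BAB

  step 3 ⇒ step 4: BABBABBABCABCCBABBABCCCABCCBABCABCCBABBABCCCABCCCCCABCCCCCABCCCCCABCC ⇒ CC·CAB·CC·CC·CAB·CC·CC·CAB·CC·BAB·CAB·CC·BAB·BAB·CC·CAB·CC·CC·CAB·CC·BAB·BAB·BAB·CAB·CC·BAB·BAB·CC·CAB·CC·BAB·CAB·CC·BAB·BAB·CC·CAB·CC·CC·CAB·CC·BAB·BAB·BAB·CAB·CC·BAB·BAB·BAB·BAB·BAB·CAB·CC·BAB·BAB·BAB·BAB·BAB·CAB·CC·BAB·BAB·BAB·BAB·BAB·CAB·CC·BAB·BAB
    A ↦ CAB
    B ↦ CC
    C ↦ BAB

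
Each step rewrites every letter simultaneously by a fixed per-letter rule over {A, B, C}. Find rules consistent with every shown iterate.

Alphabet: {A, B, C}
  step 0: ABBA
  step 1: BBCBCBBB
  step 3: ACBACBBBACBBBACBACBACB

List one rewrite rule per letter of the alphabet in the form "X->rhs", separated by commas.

  step 0 ⇒ step 1: ABBA ⇒ BB·CB·CB·BB
    A ↦ BB
    B ↦ CB
    C ↦ A  (constrained at step 1)

A->BB, B->CB, C->A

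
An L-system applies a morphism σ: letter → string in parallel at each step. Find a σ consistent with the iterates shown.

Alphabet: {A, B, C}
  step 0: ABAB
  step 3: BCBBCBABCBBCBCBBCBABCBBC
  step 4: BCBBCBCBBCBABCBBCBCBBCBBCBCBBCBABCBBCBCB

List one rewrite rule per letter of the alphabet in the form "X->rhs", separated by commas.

  step 3 ⇒ step 4: BCBBCBABCBBCBCBBCBABCBBC ⇒ BC·B·BC·BC·B·BC·BA·BC·B·BC·BC·B·BC·B·BC·BC·B·BC·BA·BC·B·BC·BC·B
    A ↦ BA
    B ↦ BC
    C ↦ B

A->BA, B->BC, C->B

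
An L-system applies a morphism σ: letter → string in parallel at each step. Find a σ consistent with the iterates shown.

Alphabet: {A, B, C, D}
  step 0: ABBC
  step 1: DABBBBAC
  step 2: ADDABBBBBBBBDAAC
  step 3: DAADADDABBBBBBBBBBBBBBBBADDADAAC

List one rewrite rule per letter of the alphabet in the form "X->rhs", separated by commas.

  step 2 ⇒ step 3: ADDABBBBBBBBDAAC ⇒ DA·AD·AD·DA·BB·BB·BB·BB·BB·BB·BB·BB·AD·DA·DA·AC
    A ↦ DA
    B ↦ BB
    C ↦ AC
    D ↦ AD

A->DA, B->BB, C->AC, D->AD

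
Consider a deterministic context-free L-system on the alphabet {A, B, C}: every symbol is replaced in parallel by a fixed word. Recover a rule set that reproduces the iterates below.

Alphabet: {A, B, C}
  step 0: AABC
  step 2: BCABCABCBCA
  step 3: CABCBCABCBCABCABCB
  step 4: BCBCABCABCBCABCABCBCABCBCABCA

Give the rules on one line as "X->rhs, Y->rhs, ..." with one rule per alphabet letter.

A->CB, B->CA, C->B

  step 3 ⇒ step 4: CABCBCABCBCABCABCB ⇒ B·CB·CA·B·CA·B·CB·CA·B·CA·B·CB·CA·B·CB·CA·B·CA
    A ↦ CB
    B ↦ CA
    C ↦ B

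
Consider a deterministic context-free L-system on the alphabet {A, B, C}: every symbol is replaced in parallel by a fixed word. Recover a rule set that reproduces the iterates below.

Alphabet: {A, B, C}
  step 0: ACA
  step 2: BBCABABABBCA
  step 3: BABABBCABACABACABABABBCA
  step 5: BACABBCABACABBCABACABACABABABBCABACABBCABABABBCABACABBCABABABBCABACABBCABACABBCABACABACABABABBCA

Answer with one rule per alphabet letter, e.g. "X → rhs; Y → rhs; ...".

A->CA, B->BA, C->BB

  step 2 ⇒ step 3: BBCABABABBCA ⇒ BA·BA·BB·CA·BA·CA·BA·CA·BA·BA·BB·CA
    A ↦ CA
    B ↦ BA
    C ↦ BB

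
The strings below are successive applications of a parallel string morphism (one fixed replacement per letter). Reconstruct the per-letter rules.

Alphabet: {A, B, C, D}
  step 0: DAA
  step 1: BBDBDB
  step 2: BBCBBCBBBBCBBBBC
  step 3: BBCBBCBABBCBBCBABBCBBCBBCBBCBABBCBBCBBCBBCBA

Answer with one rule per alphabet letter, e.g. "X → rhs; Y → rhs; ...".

  step 2 ⇒ step 3: BBCBBCBBBBCBBBBC ⇒ BBC·BBC·BA·BBC·BBC·BA·BBC·BBC·BBC·BBC·BA·BBC·BBC·BBC·BBC·BA
    B ↦ BBC
    C ↦ BA
  step 0 ⇒ step 1: DAA ⇒ BB·DB·DB
    A ↦ DB
  step 0 ⇒ step 1: DAA ⇒ BB·DB·DB
    D ↦ BB

A->DB, B->BBC, C->BA, D->BB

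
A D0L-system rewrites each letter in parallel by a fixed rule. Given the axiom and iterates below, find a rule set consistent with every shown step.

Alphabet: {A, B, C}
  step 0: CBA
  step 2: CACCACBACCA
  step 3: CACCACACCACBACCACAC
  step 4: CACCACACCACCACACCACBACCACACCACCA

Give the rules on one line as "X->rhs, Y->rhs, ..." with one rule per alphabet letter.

A->C, B->CBA, C->CA

  step 3 ⇒ step 4: CACCACACCACBACCACAC ⇒ CA·C·CA·CA·C·CA·C·CA·CA·C·CA·CBA·C·CA·CA·C·CA·C·CA
    A ↦ C
    B ↦ CBA
    C ↦ CA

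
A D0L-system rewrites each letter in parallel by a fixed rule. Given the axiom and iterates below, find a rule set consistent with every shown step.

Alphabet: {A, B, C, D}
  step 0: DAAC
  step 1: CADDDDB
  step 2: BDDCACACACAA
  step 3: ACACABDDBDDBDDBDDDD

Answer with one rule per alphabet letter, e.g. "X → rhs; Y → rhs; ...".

  step 2 ⇒ step 3: BDDCACACACAA ⇒ A·CA·CA·B·DD·B·DD·B·DD·B·DD·DD
    A ↦ DD
    B ↦ A
    C ↦ B
    D ↦ CA

A->DD, B->A, C->B, D->CA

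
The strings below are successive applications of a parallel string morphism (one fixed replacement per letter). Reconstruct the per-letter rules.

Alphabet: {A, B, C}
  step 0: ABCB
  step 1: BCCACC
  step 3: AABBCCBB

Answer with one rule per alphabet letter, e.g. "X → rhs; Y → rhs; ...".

A->B, B->CC, C->A

  step 0 ⇒ step 1: ABCB ⇒ B·CC·A·CC
    A ↦ B
    B ↦ CC
    C ↦ A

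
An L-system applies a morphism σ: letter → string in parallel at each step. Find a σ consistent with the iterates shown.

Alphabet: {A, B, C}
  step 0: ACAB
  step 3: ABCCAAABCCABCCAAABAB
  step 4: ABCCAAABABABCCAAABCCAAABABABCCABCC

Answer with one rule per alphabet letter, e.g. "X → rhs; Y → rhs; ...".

  step 3 ⇒ step 4: ABCCAAABCCABCCAAABAB ⇒ AB·CC·A·A·AB·AB·AB·CC·A·A·AB·CC·A·A·AB·AB·AB·CC·AB·CC
    A ↦ AB
    B ↦ CC
    C ↦ A

A->AB, B->CC, C->A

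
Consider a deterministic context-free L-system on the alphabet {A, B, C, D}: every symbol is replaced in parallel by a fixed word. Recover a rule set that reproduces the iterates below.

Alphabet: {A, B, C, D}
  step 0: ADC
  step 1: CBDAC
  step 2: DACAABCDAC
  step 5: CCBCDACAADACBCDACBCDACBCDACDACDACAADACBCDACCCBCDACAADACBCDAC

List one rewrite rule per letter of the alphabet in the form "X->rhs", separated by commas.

A->C, B->AA, C->DAC, D->B

  step 1 ⇒ step 2: CBDAC ⇒ DAC·AA·B·C·DAC
    A ↦ C
    B ↦ AA
    C ↦ DAC
    D ↦ B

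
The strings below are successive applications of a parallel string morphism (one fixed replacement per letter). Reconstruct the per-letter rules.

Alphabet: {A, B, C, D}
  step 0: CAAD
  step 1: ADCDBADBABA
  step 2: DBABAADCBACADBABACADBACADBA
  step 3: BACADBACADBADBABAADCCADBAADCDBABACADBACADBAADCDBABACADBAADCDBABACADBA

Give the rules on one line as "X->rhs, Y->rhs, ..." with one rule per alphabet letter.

A->DBA, B->CA, C->ADC, D->BA

  step 2 ⇒ step 3: DBABAADCBACADBABACADBACADBA ⇒ BA·CA·DBA·CA·DBA·DBA·BA·ADC·CA·DBA·ADC·DBA·BA·CA·DBA·CA·DBA·ADC·DBA·BA·CA·DBA·ADC·DBA·BA·CA·DBA
    A ↦ DBA
    B ↦ CA
    C ↦ ADC
    D ↦ BA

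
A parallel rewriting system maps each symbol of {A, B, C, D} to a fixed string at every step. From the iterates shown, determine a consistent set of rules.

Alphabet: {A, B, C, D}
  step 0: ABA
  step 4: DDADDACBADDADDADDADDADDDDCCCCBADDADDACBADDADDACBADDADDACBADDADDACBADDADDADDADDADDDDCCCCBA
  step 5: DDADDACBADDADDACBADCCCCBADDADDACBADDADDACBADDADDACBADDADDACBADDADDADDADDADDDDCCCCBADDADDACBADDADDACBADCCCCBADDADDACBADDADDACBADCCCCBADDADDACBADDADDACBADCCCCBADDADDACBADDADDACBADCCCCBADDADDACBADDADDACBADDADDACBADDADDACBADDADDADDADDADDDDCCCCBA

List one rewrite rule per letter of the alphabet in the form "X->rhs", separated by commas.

  step 4 ⇒ step 5: DDADDACBADDADDADDADDADDDDCCCCBADDADDACBADDADDACBADDADDACBADDADDACBADDADDADDADDADDDDCCCCBA ⇒ DDA·DDA·CBA·DDA·DDA·CBA·D·CCC·CBA·DDA·DDA·CBA·DDA·DDA·CBA·DDA·DDA·CBA·DDA·DDA·CBA·DDA·DDA·DDA·DDA·D·D·D·D·CCC·CBA·DDA·DDA·CBA·DDA·DDA·CBA·D·CCC·CBA·DDA·DDA·CBA·DDA·DDA·CBA·D·CCC·CBA·DDA·DDA·CBA·DDA·DDA·CBA·D·CCC·CBA·DDA·DDA·CBA·DDA·DDA·CBA·D·CCC·CBA·DDA·DDA·CBA·DDA·DDA·CBA·DDA·DDA·CBA·DDA·DDA·CBA·DDA·DDA·DDA·DDA·D·D·D·D·CCC·CBA
    A ↦ CBA
    B ↦ CCC
    C ↦ D
    D ↦ DDA

A->CBA, B->CCC, C->D, D->DDA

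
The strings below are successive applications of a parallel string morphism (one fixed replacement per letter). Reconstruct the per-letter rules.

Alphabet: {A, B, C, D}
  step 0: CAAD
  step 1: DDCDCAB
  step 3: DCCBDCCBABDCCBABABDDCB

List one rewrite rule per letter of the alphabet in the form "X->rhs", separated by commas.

A->DC, B->CB, C->D, D->AB

  step 0 ⇒ step 1: CAAD ⇒ D·DC·DC·AB
    A ↦ DC
    C ↦ D
    D ↦ AB
    B ↦ CB  (constrained at step 1)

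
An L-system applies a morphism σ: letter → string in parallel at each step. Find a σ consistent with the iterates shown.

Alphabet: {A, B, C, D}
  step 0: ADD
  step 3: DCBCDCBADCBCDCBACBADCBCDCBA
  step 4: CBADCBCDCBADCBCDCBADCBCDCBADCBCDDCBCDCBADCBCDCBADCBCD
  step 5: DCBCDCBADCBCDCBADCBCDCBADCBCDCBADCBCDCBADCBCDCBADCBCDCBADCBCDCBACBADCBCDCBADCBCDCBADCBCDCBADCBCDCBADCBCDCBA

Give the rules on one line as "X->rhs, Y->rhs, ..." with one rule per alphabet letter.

A->D, B->CBC, C->D, D->CBA

  step 4 ⇒ step 5: CBADCBCDCBADCBCDCBADCBCDCBADCBCDDCBCDCBADCBCDCBADCBCD ⇒ D·CBC·D·CBA·D·CBC·D·CBA·D·CBC·D·CBA·D·CBC·D·CBA·D·CBC·D·CBA·D·CBC·D·CBA·D·CBC·D·CBA·D·CBC·D·CBA·CBA·D·CBC·D·CBA·D·CBC·D·CBA·D·CBC·D·CBA·D·CBC·D·CBA·D·CBC·D·CBA
    A ↦ D
    B ↦ CBC
    C ↦ D
    D ↦ CBA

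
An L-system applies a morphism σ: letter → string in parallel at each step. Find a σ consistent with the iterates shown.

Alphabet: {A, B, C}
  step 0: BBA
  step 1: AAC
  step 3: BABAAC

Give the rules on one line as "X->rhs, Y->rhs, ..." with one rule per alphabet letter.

  step 0 ⇒ step 1: BBA ⇒ A·A·C
    A ↦ C
    B ↦ A
    C ↦ BA  (constrained at step 1)

A->C, B->A, C->BA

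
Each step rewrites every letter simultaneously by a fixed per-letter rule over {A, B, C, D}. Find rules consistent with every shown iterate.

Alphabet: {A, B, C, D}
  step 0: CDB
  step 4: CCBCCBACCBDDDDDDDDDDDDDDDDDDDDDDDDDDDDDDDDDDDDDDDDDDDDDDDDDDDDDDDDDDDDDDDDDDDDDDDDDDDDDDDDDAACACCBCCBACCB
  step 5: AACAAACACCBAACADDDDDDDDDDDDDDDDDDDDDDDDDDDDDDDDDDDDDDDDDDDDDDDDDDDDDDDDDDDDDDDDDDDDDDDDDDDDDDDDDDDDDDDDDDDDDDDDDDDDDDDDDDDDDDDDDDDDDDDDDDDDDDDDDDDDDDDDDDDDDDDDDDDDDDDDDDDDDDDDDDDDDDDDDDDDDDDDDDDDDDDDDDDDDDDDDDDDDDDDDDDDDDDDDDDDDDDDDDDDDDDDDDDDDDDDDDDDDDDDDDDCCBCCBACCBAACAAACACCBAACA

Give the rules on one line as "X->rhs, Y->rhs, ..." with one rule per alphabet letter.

A->CCB, B->CA, C->A, D->DDD

  step 4 ⇒ step 5: CCBCCBACCBDDDDDDDDDDDDDDDDDDDDDDDDDDDDDDDDDDDDDDDDDDDDDDDDDDDDDDDDDDDDDDDDDDDDDDDDDDDDDDDDDAACACCBCCBACCB ⇒ A·A·CA·A·A·CA·CCB·A·A·CA·DDD·DDD·DDD·DDD·DDD·DDD·DDD·DDD·DDD·DDD·DDD·DDD·DDD·DDD·DDD·DDD·DDD·DDD·DDD·DDD·DDD·DDD·DDD·DDD·DDD·DDD·DDD·DDD·DDD·DDD·DDD·DDD·DDD·DDD·DDD·DDD·DDD·DDD·DDD·DDD·DDD·DDD·DDD·DDD·DDD·DDD·DDD·DDD·DDD·DDD·DDD·DDD·DDD·DDD·DDD·DDD·DDD·DDD·DDD·DDD·DDD·DDD·DDD·DDD·DDD·DDD·DDD·DDD·DDD·DDD·DDD·DDD·DDD·DDD·DDD·DDD·DDD·DDD·DDD·DDD·DDD·CCB·CCB·A·CCB·A·A·CA·A·A·CA·CCB·A·A·CA
    A ↦ CCB
    B ↦ CA
    C ↦ A
    D ↦ DDD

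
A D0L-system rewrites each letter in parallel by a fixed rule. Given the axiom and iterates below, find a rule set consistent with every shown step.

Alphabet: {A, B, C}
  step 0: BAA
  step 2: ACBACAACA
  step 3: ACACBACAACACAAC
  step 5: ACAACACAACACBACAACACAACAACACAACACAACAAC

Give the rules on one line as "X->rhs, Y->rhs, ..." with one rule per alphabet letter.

  step 2 ⇒ step 3: ACBACAACA ⇒ AC·A·CB·AC·A·AC·AC·A·AC
    A ↦ AC
    B ↦ CB
    C ↦ A

A->AC, B->CB, C->A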